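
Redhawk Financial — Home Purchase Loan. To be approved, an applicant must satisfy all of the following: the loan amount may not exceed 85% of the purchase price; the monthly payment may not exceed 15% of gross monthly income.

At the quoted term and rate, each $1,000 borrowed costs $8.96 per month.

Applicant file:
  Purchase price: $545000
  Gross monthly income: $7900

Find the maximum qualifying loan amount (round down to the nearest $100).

Payment cap: 15% × $7,900 = $1,185/month.
At $8.96 per $1,000, that supports 1,185/8.96 × 1,000 ≈ $132,254 → $132,200.
LTV cap: 85% × $545,000 = $463,250 → $463,200.
Binding constraint: payment-to-income.

$132,200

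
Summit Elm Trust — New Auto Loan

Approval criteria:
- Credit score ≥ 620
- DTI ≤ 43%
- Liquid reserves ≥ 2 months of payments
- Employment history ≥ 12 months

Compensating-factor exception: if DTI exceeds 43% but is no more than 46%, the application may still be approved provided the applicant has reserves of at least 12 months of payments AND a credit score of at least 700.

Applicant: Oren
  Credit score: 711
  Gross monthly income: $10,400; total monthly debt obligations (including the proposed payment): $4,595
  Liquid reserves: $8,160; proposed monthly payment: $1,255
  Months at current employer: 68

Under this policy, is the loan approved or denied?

Denied

Credit score 711 ≥ 620 (meets base)
DTI: 4,595 ÷ 10,400 = 44.2%, over the 43% base limit.
Reserves = 8,160/1,255 = 6.5 months ≥ 2
Employment 68 ≥ 12 months
DTI 44.2% is within the 43%–46% exception band; checking compensating factors.
Override check — reserves: 6.5 mo (short of 12); score: 711 (ok).
Override conditions not both satisfied; exception does not apply.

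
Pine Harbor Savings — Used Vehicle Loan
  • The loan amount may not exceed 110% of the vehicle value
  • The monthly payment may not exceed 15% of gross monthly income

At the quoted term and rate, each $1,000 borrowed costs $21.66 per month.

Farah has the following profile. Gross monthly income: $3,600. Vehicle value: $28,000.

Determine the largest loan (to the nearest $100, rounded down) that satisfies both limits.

Payment cap: 15% × $3,600 = $540/month.
At $21.66 per $1,000, that supports 540/21.66 × 1,000 ≈ $24,930 → $24,900.
LTV cap: 110% × $28,000 = $30,800 → $30,800.
Binding constraint: payment-to-income.

$24,900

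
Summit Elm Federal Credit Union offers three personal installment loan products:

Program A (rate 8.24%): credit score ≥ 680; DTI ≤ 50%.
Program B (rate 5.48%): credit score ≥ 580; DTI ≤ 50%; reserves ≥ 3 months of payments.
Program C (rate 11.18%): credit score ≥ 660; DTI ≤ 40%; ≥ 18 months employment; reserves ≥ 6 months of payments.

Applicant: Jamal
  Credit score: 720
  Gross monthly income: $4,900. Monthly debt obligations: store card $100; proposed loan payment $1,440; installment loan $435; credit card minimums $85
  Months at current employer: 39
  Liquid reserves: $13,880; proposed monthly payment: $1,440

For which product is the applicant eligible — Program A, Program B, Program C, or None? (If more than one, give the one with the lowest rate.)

Program B

Total debts = (100 + 1,440 + 435 + 85) = 2,060; DTI = 2,060/4,900 = 42%.
Reserves = 13,880/1,440 = 9.6 months.
Program A: score 720 ≥ 680; DTI 42% ≤ 50% → qualifies.
Program B: score 720 ≥ 580; DTI 42% ≤ 50%; reserves 9.6 ≥ 3 mo → qualifies.
Program C: score 720 ≥ 660; DTI 42% > 40%; employment 39 ≥ 18 mo; reserves 9.6 ≥ 6 mo → does not qualify.
Qualifying: Program A, Program B. Lowest rate is 5.48% → Program B.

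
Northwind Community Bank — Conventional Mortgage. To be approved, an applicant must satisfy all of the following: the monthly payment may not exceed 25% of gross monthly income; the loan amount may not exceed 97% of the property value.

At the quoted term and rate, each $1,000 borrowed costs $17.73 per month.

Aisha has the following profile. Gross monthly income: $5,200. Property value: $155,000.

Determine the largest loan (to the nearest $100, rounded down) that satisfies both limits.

$73,300

Payment cap: 25% × $5,200 = $1,300/month.
At $17.73 per $1,000, that supports 1,300/17.73 × 1,000 ≈ $73,322 → $73,300.
LTV cap: 97% × $155,000 = $150,350 → $150,300.
Binding constraint: payment-to-income.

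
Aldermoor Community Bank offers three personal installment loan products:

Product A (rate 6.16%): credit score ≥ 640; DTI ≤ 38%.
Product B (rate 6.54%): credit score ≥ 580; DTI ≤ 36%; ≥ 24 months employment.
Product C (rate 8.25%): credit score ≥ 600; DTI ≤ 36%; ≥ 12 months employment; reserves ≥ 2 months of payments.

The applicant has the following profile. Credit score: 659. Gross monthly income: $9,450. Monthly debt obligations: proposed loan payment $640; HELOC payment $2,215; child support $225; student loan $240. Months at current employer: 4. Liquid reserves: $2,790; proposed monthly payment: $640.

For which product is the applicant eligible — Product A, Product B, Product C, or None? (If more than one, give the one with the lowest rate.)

Total debts = (640 + 2,215 + 225 + 240) = 3,320; DTI = 3,320/9,450 = 35.1%.
Reserves = 2,790/640 = 4.4 months.
Product A: score 659 ≥ 640; DTI 35.1% ≤ 38% → qualifies.
Product B: score 659 ≥ 580; DTI 35.1% ≤ 36%; employment 4 < 24 mo → does not qualify.
Product C: score 659 ≥ 600; DTI 35.1% ≤ 36%; employment 4 < 12 mo; reserves 4.4 ≥ 2 mo → does not qualify.

Product A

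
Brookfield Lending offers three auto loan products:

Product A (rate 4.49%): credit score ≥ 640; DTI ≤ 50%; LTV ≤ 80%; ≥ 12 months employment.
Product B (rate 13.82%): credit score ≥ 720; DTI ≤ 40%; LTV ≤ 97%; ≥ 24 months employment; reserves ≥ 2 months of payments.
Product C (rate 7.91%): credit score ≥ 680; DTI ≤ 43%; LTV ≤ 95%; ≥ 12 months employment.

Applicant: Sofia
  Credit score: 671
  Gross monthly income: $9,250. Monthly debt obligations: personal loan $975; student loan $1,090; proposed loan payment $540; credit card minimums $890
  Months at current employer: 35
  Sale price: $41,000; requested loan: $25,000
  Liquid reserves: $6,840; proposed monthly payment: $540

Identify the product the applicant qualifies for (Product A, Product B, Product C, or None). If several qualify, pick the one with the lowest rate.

Total debts = (975 + 1,090 + 540 + 890) = 3,495; DTI = 3,495/9,250 = 37.8%.
LTV = 25,000/41,000 = 61%.
Reserves = 6,840/540 = 12.7 months.
Product A: score 671 ≥ 640; DTI 37.8% ≤ 50%; LTV 61% ≤ 80%; employment 35 ≥ 12 mo → qualifies.
Product B: score 671 < 720; DTI 37.8% ≤ 40%; LTV 61% ≤ 97%; employment 35 ≥ 24 mo; reserves 12.7 ≥ 2 mo → does not qualify.
Product C: score 671 < 680; DTI 37.8% ≤ 43%; LTV 61% ≤ 95%; employment 35 ≥ 12 mo → does not qualify.

Product A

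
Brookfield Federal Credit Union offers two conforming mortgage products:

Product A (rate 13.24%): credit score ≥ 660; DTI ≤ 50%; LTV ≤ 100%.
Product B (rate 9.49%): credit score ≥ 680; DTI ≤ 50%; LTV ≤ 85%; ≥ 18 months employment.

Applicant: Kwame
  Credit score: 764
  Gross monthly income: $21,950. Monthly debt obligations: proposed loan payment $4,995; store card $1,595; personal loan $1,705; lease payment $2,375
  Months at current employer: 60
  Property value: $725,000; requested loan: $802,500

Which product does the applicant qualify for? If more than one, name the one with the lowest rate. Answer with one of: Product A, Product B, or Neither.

Neither

Total debts = (4,995 + 1,595 + 1,705 + 2,375) = 10,670; DTI = 10,670/21,950 = 48.6%.
LTV = 802,500/725,000 = 110.7%.
Product A: score 764 ≥ 660; DTI 48.6% ≤ 50%; LTV 110.7% > 100% → does not qualify.
Product B: score 764 ≥ 680; DTI 48.6% ≤ 50%; LTV 110.7% > 85%; employment 60 ≥ 18 mo → does not qualify.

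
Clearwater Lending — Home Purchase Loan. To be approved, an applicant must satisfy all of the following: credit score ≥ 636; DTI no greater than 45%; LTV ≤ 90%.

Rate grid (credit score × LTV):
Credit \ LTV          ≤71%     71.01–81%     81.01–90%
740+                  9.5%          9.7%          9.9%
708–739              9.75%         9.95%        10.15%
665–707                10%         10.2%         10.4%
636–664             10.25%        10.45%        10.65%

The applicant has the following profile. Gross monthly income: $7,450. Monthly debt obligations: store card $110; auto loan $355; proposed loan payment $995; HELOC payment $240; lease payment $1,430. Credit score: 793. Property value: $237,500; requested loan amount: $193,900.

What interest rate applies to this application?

Credit score 793 ≥ 636; Total monthly debts = (110 + 355 + 995 + 240 + 1,430) = 3,130. DTI: 3,130 ÷ 7,450 = 42%, within the 45% cap
LTV = 193,900/237,500 = 81.6% ≤ 90%
Credit 793 → row 740+; LTV 81.6% → column 81.01–90%. Grid cell → 9.9%.

9.9%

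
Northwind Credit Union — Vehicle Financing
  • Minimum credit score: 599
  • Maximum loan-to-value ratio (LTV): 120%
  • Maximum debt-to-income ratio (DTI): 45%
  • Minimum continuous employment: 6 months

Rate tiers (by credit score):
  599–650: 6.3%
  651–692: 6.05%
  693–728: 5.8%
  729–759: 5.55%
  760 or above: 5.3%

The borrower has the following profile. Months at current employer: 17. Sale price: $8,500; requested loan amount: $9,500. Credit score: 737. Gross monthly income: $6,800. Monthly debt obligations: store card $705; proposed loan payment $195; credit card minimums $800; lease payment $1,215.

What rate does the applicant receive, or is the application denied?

Approved at 5.55%

Credit score 737 ≥ 599 (meets minimum)
LTV: 9,500 ÷ 8,500 = 111.8%, within 120% cap
Employment 17 ≥ 6 months
Total monthly debts = (705 + 195 + 800 + 1,215) = 2,915. DTI: 2,915 ÷ 6,800 = 42.9%, within the 45% cap
All requirements met. Score 737 falls in the 729–759 tier → 5.55%.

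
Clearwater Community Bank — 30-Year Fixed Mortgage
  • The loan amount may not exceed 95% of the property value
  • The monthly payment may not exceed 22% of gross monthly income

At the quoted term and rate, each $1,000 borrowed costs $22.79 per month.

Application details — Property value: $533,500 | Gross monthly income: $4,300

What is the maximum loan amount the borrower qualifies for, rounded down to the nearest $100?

Payment cap: 22% × $4,300 = $946/month.
At $22.79 per $1,000, that supports 946/22.79 × 1,000 ≈ $41,509 → $41,500.
LTV cap: 95% × $533,500 = $506,825 → $506,800.
Binding constraint: payment-to-income.

$41,500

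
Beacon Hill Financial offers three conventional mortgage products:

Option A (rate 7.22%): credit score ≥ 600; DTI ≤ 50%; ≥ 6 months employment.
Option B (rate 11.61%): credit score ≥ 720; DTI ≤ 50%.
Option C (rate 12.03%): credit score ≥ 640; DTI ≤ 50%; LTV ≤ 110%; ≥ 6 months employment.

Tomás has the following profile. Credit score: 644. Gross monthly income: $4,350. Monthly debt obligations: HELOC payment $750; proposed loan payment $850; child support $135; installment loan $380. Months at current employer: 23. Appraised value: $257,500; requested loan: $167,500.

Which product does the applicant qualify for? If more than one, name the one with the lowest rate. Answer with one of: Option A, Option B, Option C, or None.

Option A

Total debts = (750 + 850 + 135 + 380) = 2,115; DTI = 2,115/4,350 = 48.6%.
LTV = 167,500/257,500 = 65%.
Option A: score 644 ≥ 600; DTI 48.6% ≤ 50%; employment 23 ≥ 6 mo → qualifies.
Option B: score 644 < 720; DTI 48.6% ≤ 50% → does not qualify.
Option C: score 644 ≥ 640; DTI 48.6% ≤ 50%; LTV 65% ≤ 110%; employment 23 ≥ 6 mo → qualifies.
Qualifying: Option A, Option C. Lowest rate is 7.22% → Option A.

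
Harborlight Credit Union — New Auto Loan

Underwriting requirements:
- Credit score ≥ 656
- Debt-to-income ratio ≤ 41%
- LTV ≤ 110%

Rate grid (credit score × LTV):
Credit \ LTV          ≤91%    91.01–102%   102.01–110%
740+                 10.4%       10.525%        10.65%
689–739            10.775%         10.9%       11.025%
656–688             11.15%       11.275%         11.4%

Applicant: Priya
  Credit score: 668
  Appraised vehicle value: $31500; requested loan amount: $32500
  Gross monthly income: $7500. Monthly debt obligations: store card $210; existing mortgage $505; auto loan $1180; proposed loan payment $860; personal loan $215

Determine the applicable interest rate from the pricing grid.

11.4%

Credit score 668 ≥ 656; Total monthly debts = (210 + 505 + 1,180 + 860 + 215) = 2,970. DTI = 2,970/7,500 = 39.6% ≤ 41%
LTV = 32,500/31,500 = 103.2% ≤ 110%
Row: 668 falls in 656–688. Column: 103.2% falls in 102.01–110%. Rate = 11.4%.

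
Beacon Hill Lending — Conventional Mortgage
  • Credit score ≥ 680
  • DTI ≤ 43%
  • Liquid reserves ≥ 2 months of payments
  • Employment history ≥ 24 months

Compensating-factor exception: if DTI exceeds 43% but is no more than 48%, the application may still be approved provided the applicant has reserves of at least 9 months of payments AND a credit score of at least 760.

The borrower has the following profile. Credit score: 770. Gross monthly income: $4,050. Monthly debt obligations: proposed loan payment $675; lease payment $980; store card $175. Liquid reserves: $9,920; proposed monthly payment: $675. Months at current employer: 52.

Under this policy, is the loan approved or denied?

Approved

Credit score 770 ≥ 680 (meets base)
Total debts = (675 + 980 + 175) = 1,830. DTI: 1,830 ÷ 4,050 = 45.2%, over the 43% base limit.
Reserves = 9,920/675 = 14.7 months ≥ 2
Employment 52 ≥ 24 months
DTI 45.2% is within the 43%–48% exception band; checking compensating factors.
Reserves 14.7 ≥ 9 months; credit score 770 ≥ 760.
Both override conditions satisfied; DTI exception granted.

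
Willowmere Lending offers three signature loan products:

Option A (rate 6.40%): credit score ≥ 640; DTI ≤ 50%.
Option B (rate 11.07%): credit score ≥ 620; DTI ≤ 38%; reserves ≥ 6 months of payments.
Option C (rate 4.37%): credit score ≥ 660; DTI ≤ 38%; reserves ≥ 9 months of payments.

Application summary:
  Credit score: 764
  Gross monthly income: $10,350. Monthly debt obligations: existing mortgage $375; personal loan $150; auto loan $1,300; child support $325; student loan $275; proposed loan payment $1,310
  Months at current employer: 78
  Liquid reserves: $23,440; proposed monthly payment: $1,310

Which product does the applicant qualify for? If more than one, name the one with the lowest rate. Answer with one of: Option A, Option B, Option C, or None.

Total debts = (375 + 150 + 1,300 + 325 + 275 + 1,310) = 3,735; DTI = 3,735/10,350 = 36.1%.
Reserves = 23,440/1,310 = 17.9 months.
Option A: score 764 ≥ 640; DTI 36.1% ≤ 50% → qualifies.
Option B: score 764 ≥ 620; DTI 36.1% ≤ 38%; reserves 17.9 ≥ 6 mo → qualifies.
Option C: score 764 ≥ 660; DTI 36.1% ≤ 38%; reserves 17.9 ≥ 9 mo → qualifies.
Qualifying: Option A, Option B, Option C. Lowest rate is 4.37% → Option C.

Option C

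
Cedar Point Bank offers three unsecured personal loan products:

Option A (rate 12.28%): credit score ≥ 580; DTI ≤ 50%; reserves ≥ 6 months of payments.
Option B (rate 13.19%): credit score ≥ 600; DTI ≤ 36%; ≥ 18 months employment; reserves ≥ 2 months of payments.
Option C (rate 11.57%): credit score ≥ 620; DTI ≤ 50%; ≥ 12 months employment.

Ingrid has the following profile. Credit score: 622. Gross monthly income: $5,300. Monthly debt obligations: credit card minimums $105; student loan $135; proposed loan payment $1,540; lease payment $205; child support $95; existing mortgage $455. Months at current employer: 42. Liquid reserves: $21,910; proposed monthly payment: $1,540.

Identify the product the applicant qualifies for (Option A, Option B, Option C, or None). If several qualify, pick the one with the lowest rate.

Option C

Total debts = (105 + 135 + 1,540 + 205 + 95 + 455) = 2,535; DTI = 2,535/5,300 = 47.8%.
Reserves = 21,910/1,540 = 14.2 months.
Option A: score 622 ≥ 580; DTI 47.8% ≤ 50%; reserves 14.2 ≥ 6 mo → qualifies.
Option B: score 622 ≥ 600; DTI 47.8% > 36%; employment 42 ≥ 18 mo; reserves 14.2 ≥ 2 mo → does not qualify.
Option C: score 622 ≥ 620; DTI 47.8% ≤ 50%; employment 42 ≥ 12 mo → qualifies.
Qualifying: Option A, Option C. Lowest rate is 11.57% → Option C.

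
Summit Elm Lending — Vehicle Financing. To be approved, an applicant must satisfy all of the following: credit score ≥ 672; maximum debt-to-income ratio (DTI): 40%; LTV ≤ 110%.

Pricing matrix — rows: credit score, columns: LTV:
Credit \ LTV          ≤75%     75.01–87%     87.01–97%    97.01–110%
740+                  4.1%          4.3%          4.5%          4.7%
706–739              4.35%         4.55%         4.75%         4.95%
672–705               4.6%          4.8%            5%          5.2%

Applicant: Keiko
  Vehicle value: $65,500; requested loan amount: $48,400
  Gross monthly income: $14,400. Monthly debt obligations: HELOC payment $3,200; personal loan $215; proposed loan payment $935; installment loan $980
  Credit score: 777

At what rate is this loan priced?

4.1%

Credit score 777 ≥ 672; Total monthly debts = (3,200 + 215 + 935 + 980) = 5,330. DTI: 5,330 ÷ 14,400 = 37%, within the 40% cap
Loan-to-value = 48,400/65,500 = 73.9% — pass (110% max)
Row: 777 falls in 740+. Column: 73.9% falls in ≤75%. Rate = 4.1%.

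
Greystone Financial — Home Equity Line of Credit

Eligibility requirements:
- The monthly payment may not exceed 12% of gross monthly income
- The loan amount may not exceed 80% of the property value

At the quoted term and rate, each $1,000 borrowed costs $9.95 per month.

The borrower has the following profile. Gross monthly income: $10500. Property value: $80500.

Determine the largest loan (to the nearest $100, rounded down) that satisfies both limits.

Payment cap: 12% × $10,500 = $1,260/month.
At $9.95 per $1,000, that supports 1,260/9.95 × 1,000 ≈ $126,633 → $126,600.
LTV cap: 80% × $80,500 = $64,400 → $64,400.
Binding constraint: loan-to-value.

$64,400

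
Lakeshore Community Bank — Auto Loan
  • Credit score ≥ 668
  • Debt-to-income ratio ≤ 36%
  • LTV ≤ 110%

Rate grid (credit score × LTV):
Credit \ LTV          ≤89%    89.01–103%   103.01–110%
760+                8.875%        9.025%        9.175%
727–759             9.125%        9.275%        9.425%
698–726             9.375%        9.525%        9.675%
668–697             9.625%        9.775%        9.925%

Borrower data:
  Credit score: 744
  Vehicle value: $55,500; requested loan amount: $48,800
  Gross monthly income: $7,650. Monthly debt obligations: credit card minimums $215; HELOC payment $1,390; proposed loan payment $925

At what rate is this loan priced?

Credit score 744 ≥ 668; Total monthly debts = (215 + 1,390 + 925) = 2,530. DTI: 2,530 ÷ 7,650 = 33.1%, within the 36% cap
Loan-to-value = 48,800/55,500 = 87.9% — pass (110% max)
Credit 744 → row 727–759; LTV 87.9% → column ≤89%. Grid cell → 9.125%.

9.125%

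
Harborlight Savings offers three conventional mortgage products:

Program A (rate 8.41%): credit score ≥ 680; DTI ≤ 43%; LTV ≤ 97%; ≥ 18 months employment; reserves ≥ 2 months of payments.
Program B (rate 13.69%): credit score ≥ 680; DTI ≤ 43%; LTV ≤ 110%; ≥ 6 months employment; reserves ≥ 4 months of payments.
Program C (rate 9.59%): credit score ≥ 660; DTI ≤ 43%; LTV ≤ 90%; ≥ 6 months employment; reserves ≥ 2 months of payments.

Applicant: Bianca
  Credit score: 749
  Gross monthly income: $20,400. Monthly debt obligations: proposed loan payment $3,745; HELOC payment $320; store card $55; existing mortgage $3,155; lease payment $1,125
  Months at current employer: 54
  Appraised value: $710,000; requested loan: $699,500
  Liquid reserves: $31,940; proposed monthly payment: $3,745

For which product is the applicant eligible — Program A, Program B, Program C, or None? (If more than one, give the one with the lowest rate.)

Total debts = (3,745 + 320 + 55 + 3,155 + 1,125) = 8,400; DTI = 8,400/20,400 = 41.2%.
LTV = 699,500/710,000 = 98.5%.
Reserves = 31,940/3,745 = 8.5 months.
Program A: score 749 ≥ 680; DTI 41.2% ≤ 43%; LTV 98.5% > 97%; employment 54 ≥ 18 mo; reserves 8.5 ≥ 2 mo → does not qualify.
Program B: score 749 ≥ 680; DTI 41.2% ≤ 43%; LTV 98.5% ≤ 110%; employment 54 ≥ 6 mo; reserves 8.5 ≥ 4 mo → qualifies.
Program C: score 749 ≥ 660; DTI 41.2% ≤ 43%; LTV 98.5% > 90%; employment 54 ≥ 6 mo; reserves 8.5 ≥ 2 mo → does not qualify.

Program B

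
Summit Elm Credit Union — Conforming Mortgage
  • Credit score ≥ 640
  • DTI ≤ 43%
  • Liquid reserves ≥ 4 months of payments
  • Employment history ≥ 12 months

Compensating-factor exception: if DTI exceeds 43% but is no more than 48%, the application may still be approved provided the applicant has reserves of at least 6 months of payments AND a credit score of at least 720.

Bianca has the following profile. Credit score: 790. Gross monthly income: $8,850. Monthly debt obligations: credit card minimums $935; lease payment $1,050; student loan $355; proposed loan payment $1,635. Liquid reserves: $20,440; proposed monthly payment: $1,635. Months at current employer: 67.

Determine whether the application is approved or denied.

Credit score 790 ≥ 640 (meets base)
Total debts = (935 + 1,050 + 355 + 1,635) = 3,975. DTI = 3,975/8,850 = 44.9% > 43% — standard DTI limit exceeded.
Liquid reserves cover 20,440/1,635 = 12.5 months — ≥ 4 required
Employment 67 ≥ 12 months
44.9% falls in the override range (43%–48%), so the compensating-factor test applies.
Reserves 12.5 ≥ 6 months; credit score 790 ≥ 720.
Both compensating conditions met → exception applies.

Approved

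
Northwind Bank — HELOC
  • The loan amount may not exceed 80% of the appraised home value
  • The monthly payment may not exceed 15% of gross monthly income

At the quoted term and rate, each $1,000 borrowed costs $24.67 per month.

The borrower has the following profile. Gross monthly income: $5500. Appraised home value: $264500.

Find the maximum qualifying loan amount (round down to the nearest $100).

Payment cap: 15% × $5,500 = $825/month.
At $24.67 per $1,000, that supports 825/24.67 × 1,000 ≈ $33,441 → $33,400.
LTV cap: 80% × $264,500 = $211,600 → $211,600.
Binding constraint: payment-to-income.

$33,400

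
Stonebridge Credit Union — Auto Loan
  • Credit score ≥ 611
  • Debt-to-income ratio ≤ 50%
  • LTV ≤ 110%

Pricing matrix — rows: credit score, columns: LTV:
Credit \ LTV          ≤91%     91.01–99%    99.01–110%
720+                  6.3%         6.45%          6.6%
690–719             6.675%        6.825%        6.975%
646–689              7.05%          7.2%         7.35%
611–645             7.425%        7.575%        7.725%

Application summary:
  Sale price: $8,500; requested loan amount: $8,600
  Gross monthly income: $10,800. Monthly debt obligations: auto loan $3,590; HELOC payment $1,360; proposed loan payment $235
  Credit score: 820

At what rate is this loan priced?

Credit score 820 ≥ 611; Total monthly debts = (3,590 + 1,360 + 235) = 5,185. DTI = 5,185/10,800 = 48% ≤ 50%
LTV: 8,600 ÷ 8,500 = 101.2%, within 110% cap
Score 820 is in the 720+ band; LTV 101.2% is in the 99.01–110% band → 6.6%.

6.6%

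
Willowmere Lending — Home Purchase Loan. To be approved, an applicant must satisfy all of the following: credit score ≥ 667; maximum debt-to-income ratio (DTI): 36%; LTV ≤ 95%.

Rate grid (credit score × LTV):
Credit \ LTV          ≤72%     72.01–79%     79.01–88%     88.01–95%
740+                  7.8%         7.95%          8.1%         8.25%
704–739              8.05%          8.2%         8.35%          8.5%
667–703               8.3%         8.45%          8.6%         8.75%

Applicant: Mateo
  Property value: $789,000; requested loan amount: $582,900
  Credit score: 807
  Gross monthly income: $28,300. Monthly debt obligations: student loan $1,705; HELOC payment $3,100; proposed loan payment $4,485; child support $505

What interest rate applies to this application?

Credit score 807 ≥ 667; Total monthly debts = (1,705 + 3,100 + 4,485 + 505) = 9,795. DTI: 9,795 ÷ 28,300 = 34.6%, within the 36% cap
LTV: 582,900 ÷ 789,000 = 73.9%, within 95% cap
Credit 807 → row 740+; LTV 73.9% → column 72.01–79%. Grid cell → 7.95%.

7.95%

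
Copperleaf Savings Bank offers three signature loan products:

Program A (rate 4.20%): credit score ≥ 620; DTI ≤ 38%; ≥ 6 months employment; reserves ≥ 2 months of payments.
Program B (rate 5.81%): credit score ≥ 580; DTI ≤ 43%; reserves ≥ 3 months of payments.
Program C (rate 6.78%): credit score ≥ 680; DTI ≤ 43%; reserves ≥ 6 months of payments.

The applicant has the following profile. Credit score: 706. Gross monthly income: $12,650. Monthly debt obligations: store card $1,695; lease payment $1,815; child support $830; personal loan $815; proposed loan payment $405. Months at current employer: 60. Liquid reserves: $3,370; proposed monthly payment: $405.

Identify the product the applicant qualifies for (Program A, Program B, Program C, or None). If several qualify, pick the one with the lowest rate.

None

Total debts = (1,695 + 1,815 + 830 + 815 + 405) = 5,560; DTI = 5,560/12,650 = 44%.
Reserves = 3,370/405 = 8.3 months.
Program A: score 706 ≥ 620; DTI 44% > 38%; employment 60 ≥ 6 mo; reserves 8.3 ≥ 2 mo → does not qualify.
Program B: score 706 ≥ 580; DTI 44% > 43%; reserves 8.3 ≥ 3 mo → does not qualify.
Program C: score 706 ≥ 680; DTI 44% > 43%; reserves 8.3 ≥ 6 mo → does not qualify.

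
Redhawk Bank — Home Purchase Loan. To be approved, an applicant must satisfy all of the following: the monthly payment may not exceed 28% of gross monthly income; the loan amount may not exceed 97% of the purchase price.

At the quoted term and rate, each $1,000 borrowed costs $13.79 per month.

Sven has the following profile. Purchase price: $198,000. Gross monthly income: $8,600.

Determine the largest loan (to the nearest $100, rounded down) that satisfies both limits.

Payment cap: 28% × $8,600 = $2,408/month.
At $13.79 per $1,000, that supports 2,408/13.79 × 1,000 ≈ $174,619 → $174,600.
LTV cap: 97% × $198,000 = $192,060 → $192,000.
Binding constraint: payment-to-income.

$174,600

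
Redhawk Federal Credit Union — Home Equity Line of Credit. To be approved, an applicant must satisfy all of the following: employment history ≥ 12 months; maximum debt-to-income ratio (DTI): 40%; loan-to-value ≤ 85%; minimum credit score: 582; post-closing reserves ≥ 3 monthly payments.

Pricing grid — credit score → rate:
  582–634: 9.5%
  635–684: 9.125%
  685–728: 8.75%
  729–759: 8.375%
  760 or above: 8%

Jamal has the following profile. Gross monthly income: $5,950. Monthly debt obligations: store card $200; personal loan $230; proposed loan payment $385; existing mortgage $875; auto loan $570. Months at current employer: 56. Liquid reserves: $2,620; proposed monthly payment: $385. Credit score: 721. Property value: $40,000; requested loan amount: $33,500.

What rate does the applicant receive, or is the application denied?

Credit score 721 ≥ 582 (meets minimum)
LTV = 33,500/40,000 = 83.8% ≤ 85%
Reserves: 2,620 ÷ 385 = 6.8 months (meets 3-month minimum)
Total monthly debts = (200 + 230 + 385 + 875 + 570) = 2,260. Debt-to-income = 2,260/5,950 = 38% — meets 40% limit
Employment 56 ≥ 12 months
All requirements met. Score 721 falls in the 685–728 tier → 8.75%.

Approved at 8.75%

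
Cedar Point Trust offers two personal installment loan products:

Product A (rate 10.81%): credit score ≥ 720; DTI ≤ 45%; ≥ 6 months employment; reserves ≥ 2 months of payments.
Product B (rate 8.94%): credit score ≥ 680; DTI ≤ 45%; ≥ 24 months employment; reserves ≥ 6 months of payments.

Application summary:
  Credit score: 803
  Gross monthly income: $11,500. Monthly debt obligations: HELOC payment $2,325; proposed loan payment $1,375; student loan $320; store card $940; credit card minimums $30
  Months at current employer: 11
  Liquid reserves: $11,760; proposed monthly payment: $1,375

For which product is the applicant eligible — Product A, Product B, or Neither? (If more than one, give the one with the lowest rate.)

Total debts = (2,325 + 1,375 + 320 + 940 + 30) = 4,990; DTI = 4,990/11,500 = 43.4%.
Reserves = 11,760/1,375 = 8.6 months.
Product A: score 803 ≥ 720; DTI 43.4% ≤ 45%; employment 11 ≥ 6 mo; reserves 8.6 ≥ 2 mo → qualifies.
Product B: score 803 ≥ 680; DTI 43.4% ≤ 45%; employment 11 < 24 mo; reserves 8.6 ≥ 6 mo → does not qualify.

Product A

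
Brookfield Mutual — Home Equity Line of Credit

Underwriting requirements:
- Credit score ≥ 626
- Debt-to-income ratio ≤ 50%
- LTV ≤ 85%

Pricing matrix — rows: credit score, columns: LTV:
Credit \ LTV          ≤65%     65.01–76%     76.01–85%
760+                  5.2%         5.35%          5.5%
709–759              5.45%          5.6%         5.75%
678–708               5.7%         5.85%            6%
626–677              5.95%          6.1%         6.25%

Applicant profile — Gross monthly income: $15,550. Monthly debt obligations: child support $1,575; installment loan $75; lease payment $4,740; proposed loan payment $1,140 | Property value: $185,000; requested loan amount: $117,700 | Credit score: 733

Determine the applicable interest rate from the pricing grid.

5.45%

Credit score 733 ≥ 626; Total monthly debts = (1,575 + 75 + 4,740 + 1,140) = 7,530. Debt-to-income = 7,530/15,550 = 48.4% — meets 50% limit
LTV: 117,700 ÷ 185,000 = 63.6%, within 85% cap
Row: 733 falls in 709–759. Column: 63.6% falls in ≤65%. Rate = 5.45%.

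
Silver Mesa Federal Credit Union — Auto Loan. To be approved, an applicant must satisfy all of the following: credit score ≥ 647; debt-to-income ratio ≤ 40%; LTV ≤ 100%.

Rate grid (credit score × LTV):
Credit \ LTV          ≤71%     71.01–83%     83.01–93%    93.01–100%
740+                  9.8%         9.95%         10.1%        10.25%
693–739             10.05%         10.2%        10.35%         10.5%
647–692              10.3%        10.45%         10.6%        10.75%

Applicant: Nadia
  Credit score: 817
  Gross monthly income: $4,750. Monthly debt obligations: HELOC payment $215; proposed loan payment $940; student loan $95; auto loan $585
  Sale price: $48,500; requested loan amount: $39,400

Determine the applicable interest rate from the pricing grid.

Credit score 817 ≥ 647; Total monthly debts = (215 + 940 + 95 + 585) = 1,835. Debt-to-income = 1,835/4,750 = 38.6% — meets 40% limit
LTV: 39,400 ÷ 48,500 = 81.2%, within 100% cap
Row: 817 falls in 740+. Column: 81.2% falls in 71.01–83%. Rate = 9.95%.

9.95%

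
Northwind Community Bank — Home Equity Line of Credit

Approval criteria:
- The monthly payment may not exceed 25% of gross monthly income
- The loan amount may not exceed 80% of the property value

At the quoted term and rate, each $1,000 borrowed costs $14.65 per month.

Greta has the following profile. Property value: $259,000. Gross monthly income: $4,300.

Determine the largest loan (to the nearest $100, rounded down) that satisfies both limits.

$73,300

Payment cap: 25% × $4,300 = $1,075/month.
At $14.65 per $1,000, that supports 1,075/14.65 × 1,000 ≈ $73,378 → $73,300.
LTV cap: 80% × $259,000 = $207,200 → $207,200.
Binding constraint: payment-to-income.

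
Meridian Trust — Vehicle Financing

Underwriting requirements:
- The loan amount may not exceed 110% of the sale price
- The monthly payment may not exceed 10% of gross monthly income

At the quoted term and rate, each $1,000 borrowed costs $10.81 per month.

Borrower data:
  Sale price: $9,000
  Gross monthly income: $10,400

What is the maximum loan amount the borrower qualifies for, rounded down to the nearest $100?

Payment cap: 10% × $10,400 = $1,040/month.
At $10.81 per $1,000, that supports 1,040/10.81 × 1,000 ≈ $96,207 → $96,200.
LTV cap: 110% × $9,000 = $9,900 → $9,900.
Binding constraint: loan-to-value.

$9,900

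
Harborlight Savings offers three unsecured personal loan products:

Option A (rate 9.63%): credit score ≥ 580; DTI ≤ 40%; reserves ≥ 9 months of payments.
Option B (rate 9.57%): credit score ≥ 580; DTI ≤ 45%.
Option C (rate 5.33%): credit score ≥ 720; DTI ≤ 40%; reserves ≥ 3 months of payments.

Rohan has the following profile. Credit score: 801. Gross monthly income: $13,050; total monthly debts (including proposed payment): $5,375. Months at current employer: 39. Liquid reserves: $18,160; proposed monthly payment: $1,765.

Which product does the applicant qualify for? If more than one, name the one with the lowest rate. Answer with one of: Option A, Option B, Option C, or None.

DTI = 5,375/13,050 = 41.2%.
Reserves = 18,160/1,765 = 10.3 months.
Option A: score 801 ≥ 580; DTI 41.2% > 40%; reserves 10.3 ≥ 9 mo → does not qualify.
Option B: score 801 ≥ 580; DTI 41.2% ≤ 45% → qualifies.
Option C: score 801 ≥ 720; DTI 41.2% > 40%; reserves 10.3 ≥ 3 mo → does not qualify.

Option B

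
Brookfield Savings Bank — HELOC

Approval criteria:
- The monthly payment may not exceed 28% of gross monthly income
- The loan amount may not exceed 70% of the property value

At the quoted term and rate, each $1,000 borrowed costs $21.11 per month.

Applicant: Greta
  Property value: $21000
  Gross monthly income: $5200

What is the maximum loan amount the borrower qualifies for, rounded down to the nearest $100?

$14,700

Payment cap: 28% × $5,200 = $1,456/month.
At $21.11 per $1,000, that supports 1,456/21.11 × 1,000 ≈ $68,972 → $68,900.
LTV cap: 70% × $21,000 = $14,700 → $14,700.
Binding constraint: loan-to-value.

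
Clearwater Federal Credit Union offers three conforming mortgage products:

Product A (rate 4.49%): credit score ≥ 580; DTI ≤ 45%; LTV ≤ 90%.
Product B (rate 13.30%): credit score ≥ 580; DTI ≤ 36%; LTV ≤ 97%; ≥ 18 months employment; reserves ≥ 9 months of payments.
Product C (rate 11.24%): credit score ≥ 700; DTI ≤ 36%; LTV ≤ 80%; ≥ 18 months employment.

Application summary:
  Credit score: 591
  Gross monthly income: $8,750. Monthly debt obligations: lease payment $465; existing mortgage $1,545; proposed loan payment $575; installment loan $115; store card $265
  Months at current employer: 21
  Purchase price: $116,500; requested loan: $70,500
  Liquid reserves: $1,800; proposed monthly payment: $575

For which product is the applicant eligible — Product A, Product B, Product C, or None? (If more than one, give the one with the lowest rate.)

Product A

Total debts = (465 + 1,545 + 575 + 115 + 265) = 2,965; DTI = 2,965/8,750 = 33.9%.
LTV = 70,500/116,500 = 60.5%.
Reserves = 1,800/575 = 3.1 months.
Product A: score 591 ≥ 580; DTI 33.9% ≤ 45%; LTV 60.5% ≤ 90% → qualifies.
Product B: score 591 ≥ 580; DTI 33.9% ≤ 36%; LTV 60.5% ≤ 97%; employment 21 ≥ 18 mo; reserves 3.1 < 9 mo → does not qualify.
Product C: score 591 < 700; DTI 33.9% ≤ 36%; LTV 60.5% ≤ 80%; employment 21 ≥ 18 mo → does not qualify.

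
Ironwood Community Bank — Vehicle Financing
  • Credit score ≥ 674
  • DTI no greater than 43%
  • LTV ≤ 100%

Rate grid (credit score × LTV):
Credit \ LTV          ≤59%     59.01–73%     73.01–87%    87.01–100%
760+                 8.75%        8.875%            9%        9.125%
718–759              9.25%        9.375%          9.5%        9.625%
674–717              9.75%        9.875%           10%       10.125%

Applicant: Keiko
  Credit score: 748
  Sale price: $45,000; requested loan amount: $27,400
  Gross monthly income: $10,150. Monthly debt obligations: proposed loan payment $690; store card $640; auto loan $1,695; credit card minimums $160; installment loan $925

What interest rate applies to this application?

9.375%

Credit score 748 ≥ 674; Total monthly debts = (690 + 640 + 1,695 + 160 + 925) = 4,110. DTI = 4,110/10,150 = 40.5% ≤ 43%
LTV = 27,400/45,000 = 60.9% ≤ 100%
Score 748 is in the 718–759 band; LTV 60.9% is in the 59.01–73% band → 9.375%.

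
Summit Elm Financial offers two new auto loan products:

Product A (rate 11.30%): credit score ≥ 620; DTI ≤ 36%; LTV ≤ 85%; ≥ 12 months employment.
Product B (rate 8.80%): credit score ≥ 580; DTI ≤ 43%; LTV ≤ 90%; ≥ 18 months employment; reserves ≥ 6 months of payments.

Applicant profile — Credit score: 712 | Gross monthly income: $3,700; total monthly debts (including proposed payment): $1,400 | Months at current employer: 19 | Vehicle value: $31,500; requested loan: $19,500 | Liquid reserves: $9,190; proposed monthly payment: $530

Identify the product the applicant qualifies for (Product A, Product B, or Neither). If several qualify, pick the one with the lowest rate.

DTI = 1,400/3,700 = 37.8%.
LTV = 19,500/31,500 = 61.9%.
Reserves = 9,190/530 = 17.3 months.
Product A: score 712 ≥ 620; DTI 37.8% > 36%; LTV 61.9% ≤ 85%; employment 19 ≥ 12 mo → does not qualify.
Product B: score 712 ≥ 580; DTI 37.8% ≤ 43%; LTV 61.9% ≤ 90%; employment 19 ≥ 18 mo; reserves 17.3 ≥ 6 mo → qualifies.

Product B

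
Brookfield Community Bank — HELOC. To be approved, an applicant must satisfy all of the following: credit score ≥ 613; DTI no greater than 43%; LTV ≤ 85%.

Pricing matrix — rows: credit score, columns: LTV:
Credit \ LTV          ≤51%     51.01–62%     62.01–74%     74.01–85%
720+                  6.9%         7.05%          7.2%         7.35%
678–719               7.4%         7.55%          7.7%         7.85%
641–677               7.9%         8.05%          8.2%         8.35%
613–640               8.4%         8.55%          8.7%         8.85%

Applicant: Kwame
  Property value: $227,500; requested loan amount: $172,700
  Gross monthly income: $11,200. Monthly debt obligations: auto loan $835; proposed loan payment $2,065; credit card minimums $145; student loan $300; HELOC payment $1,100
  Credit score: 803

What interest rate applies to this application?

Credit score 803 ≥ 613; Total monthly debts = (835 + 2,065 + 145 + 300 + 1,100) = 4,445. DTI: 4,445 ÷ 11,200 = 39.7%, within the 43% cap
Loan-to-value = 172,700/227,500 = 75.9% — pass (85% max)
Credit 803 → row 720+; LTV 75.9% → column 74.01–85%. Grid cell → 7.35%.

7.35%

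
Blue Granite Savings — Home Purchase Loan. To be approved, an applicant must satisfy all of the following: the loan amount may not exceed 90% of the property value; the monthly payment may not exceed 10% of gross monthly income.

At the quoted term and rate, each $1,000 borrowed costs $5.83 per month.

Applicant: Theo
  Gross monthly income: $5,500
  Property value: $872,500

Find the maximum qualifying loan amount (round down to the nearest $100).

Payment cap: 10% × $5,500 = $550/month.
At $5.83 per $1,000, that supports 550/5.83 × 1,000 ≈ $94,339 → $94,300.
LTV cap: 90% × $872,500 = $785,250 → $785,200.
Binding constraint: payment-to-income.

$94,300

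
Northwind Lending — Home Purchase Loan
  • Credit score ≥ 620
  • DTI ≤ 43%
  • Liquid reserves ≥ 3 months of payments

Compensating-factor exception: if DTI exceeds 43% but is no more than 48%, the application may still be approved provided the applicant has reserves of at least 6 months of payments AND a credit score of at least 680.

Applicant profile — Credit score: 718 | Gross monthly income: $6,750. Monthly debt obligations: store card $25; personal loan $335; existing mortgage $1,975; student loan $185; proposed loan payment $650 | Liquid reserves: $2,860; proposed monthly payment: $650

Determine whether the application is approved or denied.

Denied

Credit score 718 ≥ 620 (meets base)
Total debts = (25 + 335 + 1,975 + 185 + 650) = 3,170. DTI: 3,170 ÷ 6,750 = 47%, over the 43% base limit.
Reserves: 2,860 ÷ 650 = 4.4 months (meets 3-month minimum)
47% falls in the override range (43%–48%), so the compensating-factor test applies.
Override check — reserves: 4.4 mo (short of 6); score: 718 (ok).
Compensating-factor requirement not fully met.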